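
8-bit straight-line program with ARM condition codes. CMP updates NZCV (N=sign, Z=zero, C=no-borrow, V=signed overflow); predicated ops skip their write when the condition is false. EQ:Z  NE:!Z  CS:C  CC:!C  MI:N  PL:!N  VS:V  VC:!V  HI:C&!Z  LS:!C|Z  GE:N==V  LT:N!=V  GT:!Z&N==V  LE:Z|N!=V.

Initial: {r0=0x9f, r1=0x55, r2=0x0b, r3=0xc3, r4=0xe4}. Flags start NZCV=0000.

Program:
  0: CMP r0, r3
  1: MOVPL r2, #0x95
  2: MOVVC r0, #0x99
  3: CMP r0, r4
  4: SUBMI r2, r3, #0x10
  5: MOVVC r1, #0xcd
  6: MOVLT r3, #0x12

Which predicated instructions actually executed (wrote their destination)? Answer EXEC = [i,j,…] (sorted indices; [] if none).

0: ✓ CMP  NZCV=1000
1: · MOVPL
2: ✓ MOVVC  r0←0x99
3: ✓ CMP  NZCV=1000
4: ✓ SUBMI  r2←0xb3
5: ✓ MOVVC  r1←0xcd
6: ✓ MOVLT  r3←0x12

EXEC = [2,4,5,6]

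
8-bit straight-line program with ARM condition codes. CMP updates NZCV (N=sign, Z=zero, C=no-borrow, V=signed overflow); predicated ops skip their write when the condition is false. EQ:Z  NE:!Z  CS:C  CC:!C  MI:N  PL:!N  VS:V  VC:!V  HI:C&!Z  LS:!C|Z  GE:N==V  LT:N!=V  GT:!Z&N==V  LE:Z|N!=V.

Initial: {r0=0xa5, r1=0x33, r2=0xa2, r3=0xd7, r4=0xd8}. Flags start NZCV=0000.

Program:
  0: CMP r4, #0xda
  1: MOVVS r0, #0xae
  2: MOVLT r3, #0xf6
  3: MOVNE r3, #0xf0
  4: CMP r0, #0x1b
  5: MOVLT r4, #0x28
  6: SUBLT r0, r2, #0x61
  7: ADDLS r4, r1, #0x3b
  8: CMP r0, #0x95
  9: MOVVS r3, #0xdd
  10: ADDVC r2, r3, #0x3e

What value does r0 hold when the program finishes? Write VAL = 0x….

0: ✓ CMP  NZCV=1000
1: · MOVVS
2: ✓ MOVLT  r3←0xf6
3: ✓ MOVNE  r3←0xf0
4: ✓ CMP  NZCV=1010
5: ✓ MOVLT  r4←0x28
6: ✓ SUBLT  r0←0x41
7: · ADDLS
8: ✓ CMP  NZCV=1001
9: ✓ MOVVS  r3←0xdd
10: · ADDVC

VAL = 0x41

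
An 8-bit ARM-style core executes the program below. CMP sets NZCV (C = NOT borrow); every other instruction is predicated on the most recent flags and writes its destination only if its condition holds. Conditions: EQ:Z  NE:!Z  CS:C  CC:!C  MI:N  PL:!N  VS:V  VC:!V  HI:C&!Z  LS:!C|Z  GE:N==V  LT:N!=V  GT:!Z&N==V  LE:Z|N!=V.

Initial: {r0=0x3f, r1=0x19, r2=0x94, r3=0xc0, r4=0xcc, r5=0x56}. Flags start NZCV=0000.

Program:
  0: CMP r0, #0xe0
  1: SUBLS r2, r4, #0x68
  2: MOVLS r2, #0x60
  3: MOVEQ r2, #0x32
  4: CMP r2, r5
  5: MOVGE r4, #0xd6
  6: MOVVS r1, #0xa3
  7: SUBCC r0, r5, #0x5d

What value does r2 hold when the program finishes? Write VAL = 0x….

0: ✓ CMP  NZCV=0000
1: ✓ SUBLS  r2←0x64
2: ✓ MOVLS  r2←0x60
3: · MOVEQ
4: ✓ CMP  NZCV=0010
5: ✓ MOVGE  r4←0xd6
6: · MOVVS
7: · SUBCC

VAL = 0x60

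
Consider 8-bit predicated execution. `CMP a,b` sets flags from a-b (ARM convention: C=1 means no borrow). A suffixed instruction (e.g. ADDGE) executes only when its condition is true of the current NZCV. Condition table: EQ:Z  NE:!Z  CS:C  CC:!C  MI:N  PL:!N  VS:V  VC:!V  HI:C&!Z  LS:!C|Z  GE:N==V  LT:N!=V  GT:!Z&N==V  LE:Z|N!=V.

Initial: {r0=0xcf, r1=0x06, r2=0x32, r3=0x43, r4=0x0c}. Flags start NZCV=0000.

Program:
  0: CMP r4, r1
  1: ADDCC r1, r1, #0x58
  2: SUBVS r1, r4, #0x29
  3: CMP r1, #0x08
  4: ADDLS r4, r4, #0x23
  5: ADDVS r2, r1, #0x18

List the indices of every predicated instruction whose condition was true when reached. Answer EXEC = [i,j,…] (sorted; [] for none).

EXEC = [4]

[0] flags=0010 → (cmp)
[1] flags=0010 CC?F → skip
[2] flags=0010 VS?F → skip
[3] flags=1000 → (cmp)
[4] flags=1000 LS?T → r4=0x2f
[5] flags=1000 VS?F → skip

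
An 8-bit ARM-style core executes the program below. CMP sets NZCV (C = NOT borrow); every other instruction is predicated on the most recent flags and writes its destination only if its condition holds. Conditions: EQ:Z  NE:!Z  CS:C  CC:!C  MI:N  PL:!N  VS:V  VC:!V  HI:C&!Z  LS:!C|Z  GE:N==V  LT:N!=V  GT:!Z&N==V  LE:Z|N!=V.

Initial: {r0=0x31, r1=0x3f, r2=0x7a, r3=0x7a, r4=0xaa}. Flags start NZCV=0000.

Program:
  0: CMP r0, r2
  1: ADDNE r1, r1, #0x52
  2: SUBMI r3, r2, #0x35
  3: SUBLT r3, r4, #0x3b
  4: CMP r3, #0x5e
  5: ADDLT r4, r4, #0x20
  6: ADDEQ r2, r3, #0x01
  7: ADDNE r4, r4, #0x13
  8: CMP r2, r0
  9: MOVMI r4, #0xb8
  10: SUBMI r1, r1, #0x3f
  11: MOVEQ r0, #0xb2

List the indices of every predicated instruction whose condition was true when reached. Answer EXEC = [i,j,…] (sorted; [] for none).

EXEC = [1,2,3,7]

0: ✓ CMP  NZCV=1000
1: ✓ ADDNE  r1←0x91
2: ✓ SUBMI  r3←0x45
3: ✓ SUBLT  r3←0x6f
4: ✓ CMP  NZCV=0010
5: · ADDLT
6: · ADDEQ
7: ✓ ADDNE  r4←0xbd
8: ✓ CMP  NZCV=0010
9: · MOVMI
10: · SUBMI
11: · MOVEQ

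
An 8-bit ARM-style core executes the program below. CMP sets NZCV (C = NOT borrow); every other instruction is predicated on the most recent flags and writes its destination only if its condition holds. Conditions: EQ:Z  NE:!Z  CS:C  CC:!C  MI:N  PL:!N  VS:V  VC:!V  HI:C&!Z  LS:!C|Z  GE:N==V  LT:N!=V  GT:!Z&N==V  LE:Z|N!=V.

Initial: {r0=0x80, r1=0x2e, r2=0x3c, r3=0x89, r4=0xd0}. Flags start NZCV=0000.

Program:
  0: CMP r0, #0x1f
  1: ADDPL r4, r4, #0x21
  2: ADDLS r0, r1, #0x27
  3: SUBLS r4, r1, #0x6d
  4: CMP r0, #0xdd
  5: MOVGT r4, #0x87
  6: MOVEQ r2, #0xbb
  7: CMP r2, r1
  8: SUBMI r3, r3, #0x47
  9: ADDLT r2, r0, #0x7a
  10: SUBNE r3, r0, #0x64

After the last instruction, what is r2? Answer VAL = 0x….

[0] flags=0011 → (cmp)
[1] flags=0011 PL?T → r4=0xf1
[2] flags=0011 LS?F → skip
[3] flags=0011 LS?F → skip
[4] flags=1000 → (cmp)
[5] flags=1000 GT?F → skip
[6] flags=1000 EQ?F → skip
[7] flags=0010 → (cmp)
[8] flags=0010 MI?F → skip
[9] flags=0010 LT?F → skip
[10] flags=0010 NE?T → r3=0x1c

VAL = 0x3c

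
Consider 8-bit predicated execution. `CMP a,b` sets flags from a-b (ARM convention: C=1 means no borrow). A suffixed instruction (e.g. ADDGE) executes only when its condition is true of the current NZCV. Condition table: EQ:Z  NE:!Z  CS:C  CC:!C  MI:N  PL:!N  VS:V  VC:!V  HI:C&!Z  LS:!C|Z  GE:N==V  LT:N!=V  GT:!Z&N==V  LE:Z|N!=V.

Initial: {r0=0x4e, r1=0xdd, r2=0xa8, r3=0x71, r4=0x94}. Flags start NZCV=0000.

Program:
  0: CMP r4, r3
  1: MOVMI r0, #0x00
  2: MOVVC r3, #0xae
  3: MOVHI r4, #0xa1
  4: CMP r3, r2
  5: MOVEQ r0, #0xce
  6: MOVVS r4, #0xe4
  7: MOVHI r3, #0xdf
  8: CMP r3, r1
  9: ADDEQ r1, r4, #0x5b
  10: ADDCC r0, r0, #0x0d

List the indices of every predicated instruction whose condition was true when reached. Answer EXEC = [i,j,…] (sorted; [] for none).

0: ✓ CMP  NZCV=0011
1: · MOVMI
2: · MOVVC
3: ✓ MOVHI  r4←0xa1
4: ✓ CMP  NZCV=1001
5: · MOVEQ
6: ✓ MOVVS  r4←0xe4
7: · MOVHI
8: ✓ CMP  NZCV=1001
9: · ADDEQ
10: ✓ ADDCC  r0←0x5b

EXEC = [3,6,10]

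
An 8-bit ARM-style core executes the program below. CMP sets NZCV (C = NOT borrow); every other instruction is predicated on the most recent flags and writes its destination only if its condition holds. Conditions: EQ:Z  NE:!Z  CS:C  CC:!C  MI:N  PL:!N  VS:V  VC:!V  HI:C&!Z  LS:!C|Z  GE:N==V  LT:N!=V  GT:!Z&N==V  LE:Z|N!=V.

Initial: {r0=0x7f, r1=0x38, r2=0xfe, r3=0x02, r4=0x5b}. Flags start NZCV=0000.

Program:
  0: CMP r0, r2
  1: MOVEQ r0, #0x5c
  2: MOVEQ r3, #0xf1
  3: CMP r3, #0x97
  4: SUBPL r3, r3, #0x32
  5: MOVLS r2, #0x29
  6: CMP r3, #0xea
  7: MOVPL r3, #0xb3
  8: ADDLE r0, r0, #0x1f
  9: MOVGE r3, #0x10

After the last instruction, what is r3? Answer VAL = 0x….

0: ✓ CMP  NZCV=1001
1: · MOVEQ
2: · MOVEQ
3: ✓ CMP  NZCV=0000
4: ✓ SUBPL  r3←0xd0
5: ✓ MOVLS  r2←0x29
6: ✓ CMP  NZCV=1000
7: · MOVPL
8: ✓ ADDLE  r0←0x9e
9: · MOVGE

VAL = 0xd0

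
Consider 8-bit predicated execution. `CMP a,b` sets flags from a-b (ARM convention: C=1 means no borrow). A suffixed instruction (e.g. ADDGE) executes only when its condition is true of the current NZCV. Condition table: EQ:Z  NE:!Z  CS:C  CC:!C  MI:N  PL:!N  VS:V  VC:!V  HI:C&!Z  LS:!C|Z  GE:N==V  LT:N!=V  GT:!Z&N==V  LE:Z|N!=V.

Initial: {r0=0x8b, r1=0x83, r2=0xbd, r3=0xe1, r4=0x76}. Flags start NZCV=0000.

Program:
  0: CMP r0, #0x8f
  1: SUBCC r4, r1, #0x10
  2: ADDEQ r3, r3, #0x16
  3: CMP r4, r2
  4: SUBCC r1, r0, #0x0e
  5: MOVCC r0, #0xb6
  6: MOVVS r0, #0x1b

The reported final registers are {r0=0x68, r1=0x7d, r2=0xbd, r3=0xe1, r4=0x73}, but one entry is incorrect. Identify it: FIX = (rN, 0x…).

0: ✓ CMP  NZCV=1000
1: ✓ SUBCC  r4←0x73
2: · ADDEQ
3: ✓ CMP  NZCV=1001
4: ✓ SUBCC  r1←0x7d
5: ✓ MOVCC  r0←0xb6
6: ✓ MOVVS  r0←0x1b

FIX = (r0, 0x1b)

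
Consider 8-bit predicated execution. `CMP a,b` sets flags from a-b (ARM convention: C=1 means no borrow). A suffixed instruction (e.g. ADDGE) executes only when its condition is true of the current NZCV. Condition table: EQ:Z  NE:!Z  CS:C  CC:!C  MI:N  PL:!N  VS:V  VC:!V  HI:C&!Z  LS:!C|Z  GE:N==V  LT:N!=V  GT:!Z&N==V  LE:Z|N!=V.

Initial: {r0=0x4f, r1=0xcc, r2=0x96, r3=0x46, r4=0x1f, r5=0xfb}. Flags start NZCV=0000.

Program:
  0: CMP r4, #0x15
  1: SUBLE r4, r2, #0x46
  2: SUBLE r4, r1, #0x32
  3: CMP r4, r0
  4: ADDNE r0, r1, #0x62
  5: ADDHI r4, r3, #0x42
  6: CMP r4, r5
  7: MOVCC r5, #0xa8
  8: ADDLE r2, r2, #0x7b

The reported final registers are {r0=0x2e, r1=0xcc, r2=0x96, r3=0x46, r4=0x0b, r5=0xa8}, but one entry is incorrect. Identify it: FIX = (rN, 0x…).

FIX = (r4, 0x1f)

0: ✓ CMP  NZCV=0010
1: · SUBLE
2: · SUBLE
3: ✓ CMP  NZCV=1000
4: ✓ ADDNE  r0←0x2e
5: · ADDHI
6: ✓ CMP  NZCV=0000
7: ✓ MOVCC  r5←0xa8
8: · ADDLE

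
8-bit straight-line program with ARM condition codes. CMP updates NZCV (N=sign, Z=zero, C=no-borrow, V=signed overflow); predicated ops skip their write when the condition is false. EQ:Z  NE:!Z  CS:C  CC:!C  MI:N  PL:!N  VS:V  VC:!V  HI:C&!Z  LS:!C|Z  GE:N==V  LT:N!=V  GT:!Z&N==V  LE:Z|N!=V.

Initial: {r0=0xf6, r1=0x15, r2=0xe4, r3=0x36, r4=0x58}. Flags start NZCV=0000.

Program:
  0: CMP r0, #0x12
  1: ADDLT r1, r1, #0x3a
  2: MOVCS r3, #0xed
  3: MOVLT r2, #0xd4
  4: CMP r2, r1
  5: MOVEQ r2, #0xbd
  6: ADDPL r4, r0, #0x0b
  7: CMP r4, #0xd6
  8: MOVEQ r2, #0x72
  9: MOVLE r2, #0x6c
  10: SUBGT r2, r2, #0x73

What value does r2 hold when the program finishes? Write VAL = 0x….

VAL = 0x61

[0] flags=1010 → (cmp)
[1] flags=1010 LT?T → r1=0x4f
[2] flags=1010 CS?T → r3=0xed
[3] flags=1010 LT?T → r2=0xd4
[4] flags=1010 → (cmp)
[5] flags=1010 EQ?F → skip
[6] flags=1010 PL?F → skip
[7] flags=1001 → (cmp)
[8] flags=1001 EQ?F → skip
[9] flags=1001 LE?F → skip
[10] flags=1001 GT?T → r2=0x61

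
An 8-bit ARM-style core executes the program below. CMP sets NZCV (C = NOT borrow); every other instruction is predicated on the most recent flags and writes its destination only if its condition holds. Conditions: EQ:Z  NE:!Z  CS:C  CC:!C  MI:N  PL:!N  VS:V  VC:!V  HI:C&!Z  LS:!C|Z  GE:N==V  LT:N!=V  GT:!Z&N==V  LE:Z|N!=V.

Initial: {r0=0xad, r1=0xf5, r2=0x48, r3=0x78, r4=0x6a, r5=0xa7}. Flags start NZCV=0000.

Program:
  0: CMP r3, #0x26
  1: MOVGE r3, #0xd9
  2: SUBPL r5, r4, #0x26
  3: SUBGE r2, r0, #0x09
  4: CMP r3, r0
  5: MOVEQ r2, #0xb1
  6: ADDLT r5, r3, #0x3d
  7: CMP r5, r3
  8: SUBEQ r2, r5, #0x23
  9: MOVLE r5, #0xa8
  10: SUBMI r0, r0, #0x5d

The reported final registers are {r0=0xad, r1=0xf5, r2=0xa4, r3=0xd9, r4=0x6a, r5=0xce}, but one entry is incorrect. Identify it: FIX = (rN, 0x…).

0: ✓ CMP  NZCV=0010
1: ✓ MOVGE  r3←0xd9
2: ✓ SUBPL  r5←0x44
3: ✓ SUBGE  r2←0xa4
4: ✓ CMP  NZCV=0010
5: · MOVEQ
6: · ADDLT
7: ✓ CMP  NZCV=0000
8: · SUBEQ
9: · MOVLE
10: · SUBMI

FIX = (r5, 0x44)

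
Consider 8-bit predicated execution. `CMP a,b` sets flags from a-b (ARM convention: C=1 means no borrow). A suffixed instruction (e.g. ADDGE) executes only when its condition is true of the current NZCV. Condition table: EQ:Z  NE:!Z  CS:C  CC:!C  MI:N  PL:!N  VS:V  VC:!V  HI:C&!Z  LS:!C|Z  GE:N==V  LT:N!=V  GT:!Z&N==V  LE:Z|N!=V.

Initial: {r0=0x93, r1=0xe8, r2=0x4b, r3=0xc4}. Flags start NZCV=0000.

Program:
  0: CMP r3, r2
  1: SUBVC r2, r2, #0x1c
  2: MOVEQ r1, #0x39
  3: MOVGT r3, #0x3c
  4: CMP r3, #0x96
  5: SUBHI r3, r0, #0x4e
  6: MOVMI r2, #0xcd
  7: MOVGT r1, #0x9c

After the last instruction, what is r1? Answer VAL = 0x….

VAL = 0x9c

0: ✓ CMP  NZCV=0011
1: · SUBVC
2: · MOVEQ
3: · MOVGT
4: ✓ CMP  NZCV=0010
5: ✓ SUBHI  r3←0x45
6: · MOVMI
7: ✓ MOVGT  r1←0x9c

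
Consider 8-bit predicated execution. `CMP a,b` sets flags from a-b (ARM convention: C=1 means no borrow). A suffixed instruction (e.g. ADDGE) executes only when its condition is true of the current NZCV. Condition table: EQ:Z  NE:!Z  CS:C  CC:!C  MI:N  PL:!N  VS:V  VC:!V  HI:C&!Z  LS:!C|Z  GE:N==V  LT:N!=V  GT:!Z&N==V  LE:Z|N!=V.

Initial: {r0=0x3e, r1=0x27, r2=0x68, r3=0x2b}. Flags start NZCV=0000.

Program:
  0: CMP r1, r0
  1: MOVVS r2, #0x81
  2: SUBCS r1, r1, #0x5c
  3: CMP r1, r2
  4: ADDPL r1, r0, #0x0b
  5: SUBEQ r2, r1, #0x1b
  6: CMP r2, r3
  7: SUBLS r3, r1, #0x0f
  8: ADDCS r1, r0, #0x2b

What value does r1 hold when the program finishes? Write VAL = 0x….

VAL = 0x69

[0] flags=1000 → (cmp)
[1] flags=1000 VS?F → skip
[2] flags=1000 CS?F → skip
[3] flags=1000 → (cmp)
[4] flags=1000 PL?F → skip
[5] flags=1000 EQ?F → skip
[6] flags=0010 → (cmp)
[7] flags=0010 LS?F → skip
[8] flags=0010 CS?T → r1=0x69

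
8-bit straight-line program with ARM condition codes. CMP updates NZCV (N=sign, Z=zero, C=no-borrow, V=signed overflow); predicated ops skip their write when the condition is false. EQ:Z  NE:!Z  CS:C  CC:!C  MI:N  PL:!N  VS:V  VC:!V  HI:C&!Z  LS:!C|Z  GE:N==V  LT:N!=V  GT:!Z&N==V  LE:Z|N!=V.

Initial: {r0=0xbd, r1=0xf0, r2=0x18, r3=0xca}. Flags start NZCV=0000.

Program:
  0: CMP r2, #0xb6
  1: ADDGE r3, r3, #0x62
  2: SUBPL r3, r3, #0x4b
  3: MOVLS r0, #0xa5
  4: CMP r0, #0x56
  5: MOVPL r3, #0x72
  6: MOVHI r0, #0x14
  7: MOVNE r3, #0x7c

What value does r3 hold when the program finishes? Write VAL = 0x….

0: ✓ CMP  NZCV=0000
1: ✓ ADDGE  r3←0x2c
2: ✓ SUBPL  r3←0xe1
3: ✓ MOVLS  r0←0xa5
4: ✓ CMP  NZCV=0011
5: ✓ MOVPL  r3←0x72
6: ✓ MOVHI  r0←0x14
7: ✓ MOVNE  r3←0x7c

VAL = 0x7c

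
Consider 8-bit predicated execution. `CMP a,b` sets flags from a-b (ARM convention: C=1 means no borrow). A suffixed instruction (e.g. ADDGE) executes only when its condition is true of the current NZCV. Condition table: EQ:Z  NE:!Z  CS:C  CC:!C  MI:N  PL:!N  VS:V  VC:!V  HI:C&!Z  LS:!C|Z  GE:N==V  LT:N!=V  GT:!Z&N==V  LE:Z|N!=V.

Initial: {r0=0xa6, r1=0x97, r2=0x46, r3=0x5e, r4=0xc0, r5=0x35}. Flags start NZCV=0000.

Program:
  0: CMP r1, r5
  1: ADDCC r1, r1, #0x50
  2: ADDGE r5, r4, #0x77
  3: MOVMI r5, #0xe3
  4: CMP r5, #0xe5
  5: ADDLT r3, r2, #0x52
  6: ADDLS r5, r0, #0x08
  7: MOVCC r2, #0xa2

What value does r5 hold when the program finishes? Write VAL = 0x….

[0] flags=0011 → (cmp)
[1] flags=0011 CC?F → skip
[2] flags=0011 GE?F → skip
[3] flags=0011 MI?F → skip
[4] flags=0000 → (cmp)
[5] flags=0000 LT?F → skip
[6] flags=0000 LS?T → r5=0xae
[7] flags=0000 CC?T → r2=0xa2

VAL = 0xae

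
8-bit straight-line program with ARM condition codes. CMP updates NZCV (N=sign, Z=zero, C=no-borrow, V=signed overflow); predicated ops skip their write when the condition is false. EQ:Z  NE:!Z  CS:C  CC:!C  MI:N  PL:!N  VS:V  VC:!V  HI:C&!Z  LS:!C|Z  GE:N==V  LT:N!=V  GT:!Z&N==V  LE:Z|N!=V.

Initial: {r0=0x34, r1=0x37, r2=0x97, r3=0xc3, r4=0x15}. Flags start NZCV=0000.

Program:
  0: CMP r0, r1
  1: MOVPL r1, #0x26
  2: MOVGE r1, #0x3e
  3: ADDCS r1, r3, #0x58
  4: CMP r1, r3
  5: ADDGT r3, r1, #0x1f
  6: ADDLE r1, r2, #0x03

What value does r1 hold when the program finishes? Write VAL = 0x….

VAL = 0x37

0: ✓ CMP  NZCV=1000
1: · MOVPL
2: · MOVGE
3: · ADDCS
4: ✓ CMP  NZCV=0000
5: ✓ ADDGT  r3←0x56
6: · ADDLE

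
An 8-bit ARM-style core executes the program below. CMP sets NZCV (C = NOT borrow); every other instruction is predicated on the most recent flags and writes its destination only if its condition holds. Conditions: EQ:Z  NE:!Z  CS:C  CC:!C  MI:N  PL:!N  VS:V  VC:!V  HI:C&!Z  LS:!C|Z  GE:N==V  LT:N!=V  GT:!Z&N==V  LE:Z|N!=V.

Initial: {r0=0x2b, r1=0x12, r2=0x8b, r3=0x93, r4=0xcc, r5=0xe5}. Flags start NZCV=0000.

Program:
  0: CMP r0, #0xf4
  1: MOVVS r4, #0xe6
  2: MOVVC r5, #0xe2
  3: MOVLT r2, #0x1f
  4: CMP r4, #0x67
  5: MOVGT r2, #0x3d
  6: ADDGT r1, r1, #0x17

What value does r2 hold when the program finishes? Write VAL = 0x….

0: ✓ CMP  NZCV=0000
1: · MOVVS
2: ✓ MOVVC  r5←0xe2
3: · MOVLT
4: ✓ CMP  NZCV=0011
5: · MOVGT
6: · ADDGT

VAL = 0x8b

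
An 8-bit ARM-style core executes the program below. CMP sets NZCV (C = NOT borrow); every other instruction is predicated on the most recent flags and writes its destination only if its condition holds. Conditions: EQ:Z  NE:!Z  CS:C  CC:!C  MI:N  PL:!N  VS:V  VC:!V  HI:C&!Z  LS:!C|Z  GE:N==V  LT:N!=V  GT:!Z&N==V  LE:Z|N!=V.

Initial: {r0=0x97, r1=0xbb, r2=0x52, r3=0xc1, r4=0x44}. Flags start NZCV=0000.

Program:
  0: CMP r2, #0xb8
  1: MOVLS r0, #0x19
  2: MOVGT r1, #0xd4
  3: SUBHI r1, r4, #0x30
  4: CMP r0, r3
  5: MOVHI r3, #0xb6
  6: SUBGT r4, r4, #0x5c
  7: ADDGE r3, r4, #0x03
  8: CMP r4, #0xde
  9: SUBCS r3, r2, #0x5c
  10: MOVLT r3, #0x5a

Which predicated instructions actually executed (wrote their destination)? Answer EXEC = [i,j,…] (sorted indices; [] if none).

[0] flags=1001 → (cmp)
[1] flags=1001 LS?T → r0=0x19
[2] flags=1001 GT?T → r1=0xd4
[3] flags=1001 HI?F → skip
[4] flags=0000 → (cmp)
[5] flags=0000 HI?F → skip
[6] flags=0000 GT?T → r4=0xe8
[7] flags=0000 GE?T → r3=0xeb
[8] flags=0010 → (cmp)
[9] flags=0010 CS?T → r3=0xf6
[10] flags=0010 LT?F → skip

EXEC = [1,2,6,7,9]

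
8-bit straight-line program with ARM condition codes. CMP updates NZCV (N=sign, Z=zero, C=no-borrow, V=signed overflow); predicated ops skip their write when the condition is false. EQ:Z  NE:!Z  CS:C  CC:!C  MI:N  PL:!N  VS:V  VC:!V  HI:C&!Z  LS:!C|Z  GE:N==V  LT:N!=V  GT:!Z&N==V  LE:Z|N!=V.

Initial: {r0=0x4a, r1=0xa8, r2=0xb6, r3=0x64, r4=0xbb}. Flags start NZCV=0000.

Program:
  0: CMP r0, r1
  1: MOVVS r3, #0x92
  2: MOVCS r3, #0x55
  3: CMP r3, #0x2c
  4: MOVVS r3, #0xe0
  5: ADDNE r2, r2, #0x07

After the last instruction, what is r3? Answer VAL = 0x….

0: ✓ CMP  NZCV=1001
1: ✓ MOVVS  r3←0x92
2: · MOVCS
3: ✓ CMP  NZCV=0011
4: ✓ MOVVS  r3←0xe0
5: ✓ ADDNE  r2←0xbd

VAL = 0xe0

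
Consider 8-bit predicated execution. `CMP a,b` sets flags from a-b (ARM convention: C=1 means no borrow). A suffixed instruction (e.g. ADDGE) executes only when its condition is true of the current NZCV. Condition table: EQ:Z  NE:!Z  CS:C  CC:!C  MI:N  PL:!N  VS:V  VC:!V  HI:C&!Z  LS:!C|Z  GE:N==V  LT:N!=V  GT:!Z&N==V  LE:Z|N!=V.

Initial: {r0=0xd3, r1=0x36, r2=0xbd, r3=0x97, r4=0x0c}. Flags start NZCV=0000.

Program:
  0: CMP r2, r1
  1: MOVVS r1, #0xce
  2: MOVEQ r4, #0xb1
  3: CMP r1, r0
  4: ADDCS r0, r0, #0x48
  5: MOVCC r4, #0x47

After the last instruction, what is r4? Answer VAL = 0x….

VAL = 0x47

0: ✓ CMP  NZCV=1010
1: · MOVVS
2: · MOVEQ
3: ✓ CMP  NZCV=0000
4: · ADDCS
5: ✓ MOVCC  r4←0x47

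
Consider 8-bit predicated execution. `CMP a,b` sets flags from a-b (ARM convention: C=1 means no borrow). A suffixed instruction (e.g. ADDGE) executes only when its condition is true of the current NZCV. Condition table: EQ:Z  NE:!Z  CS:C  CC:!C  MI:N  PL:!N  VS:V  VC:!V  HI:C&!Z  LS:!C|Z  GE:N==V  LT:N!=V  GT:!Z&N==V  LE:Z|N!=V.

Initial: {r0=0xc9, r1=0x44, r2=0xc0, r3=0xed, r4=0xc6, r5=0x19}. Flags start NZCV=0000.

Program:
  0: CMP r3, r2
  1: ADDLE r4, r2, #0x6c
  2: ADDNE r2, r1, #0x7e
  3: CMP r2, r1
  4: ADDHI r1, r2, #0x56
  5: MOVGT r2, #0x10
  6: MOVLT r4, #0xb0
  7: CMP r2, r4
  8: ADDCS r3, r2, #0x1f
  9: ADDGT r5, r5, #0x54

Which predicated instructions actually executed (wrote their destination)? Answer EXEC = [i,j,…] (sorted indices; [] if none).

[0] flags=0010 → (cmp)
[1] flags=0010 LE?F → skip
[2] flags=0010 NE?T → r2=0xc2
[3] flags=0011 → (cmp)
[4] flags=0011 HI?T → r1=0x18
[5] flags=0011 GT?F → skip
[6] flags=0011 LT?T → r4=0xb0
[7] flags=0010 → (cmp)
[8] flags=0010 CS?T → r3=0xe1
[9] flags=0010 GT?T → r5=0x6d

EXEC = [2,4,6,8,9]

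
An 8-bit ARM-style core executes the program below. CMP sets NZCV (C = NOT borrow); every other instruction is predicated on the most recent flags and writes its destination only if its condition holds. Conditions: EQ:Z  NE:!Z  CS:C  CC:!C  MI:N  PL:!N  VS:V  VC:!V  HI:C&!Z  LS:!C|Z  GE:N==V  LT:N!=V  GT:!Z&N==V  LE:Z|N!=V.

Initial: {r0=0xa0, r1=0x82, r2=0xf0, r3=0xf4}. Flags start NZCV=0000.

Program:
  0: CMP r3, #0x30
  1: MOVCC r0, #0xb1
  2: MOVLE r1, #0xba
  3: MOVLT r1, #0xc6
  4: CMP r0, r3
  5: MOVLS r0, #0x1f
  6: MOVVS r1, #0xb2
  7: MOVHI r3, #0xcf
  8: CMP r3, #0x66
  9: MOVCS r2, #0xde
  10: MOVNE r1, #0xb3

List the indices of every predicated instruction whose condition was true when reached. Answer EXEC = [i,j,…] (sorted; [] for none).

EXEC = [2,3,5,9,10]

0: ✓ CMP  NZCV=1010
1: · MOVCC
2: ✓ MOVLE  r1←0xba
3: ✓ MOVLT  r1←0xc6
4: ✓ CMP  NZCV=1000
5: ✓ MOVLS  r0←0x1f
6: · MOVVS
7: · MOVHI
8: ✓ CMP  NZCV=1010
9: ✓ MOVCS  r2←0xde
10: ✓ MOVNE  r1←0xb3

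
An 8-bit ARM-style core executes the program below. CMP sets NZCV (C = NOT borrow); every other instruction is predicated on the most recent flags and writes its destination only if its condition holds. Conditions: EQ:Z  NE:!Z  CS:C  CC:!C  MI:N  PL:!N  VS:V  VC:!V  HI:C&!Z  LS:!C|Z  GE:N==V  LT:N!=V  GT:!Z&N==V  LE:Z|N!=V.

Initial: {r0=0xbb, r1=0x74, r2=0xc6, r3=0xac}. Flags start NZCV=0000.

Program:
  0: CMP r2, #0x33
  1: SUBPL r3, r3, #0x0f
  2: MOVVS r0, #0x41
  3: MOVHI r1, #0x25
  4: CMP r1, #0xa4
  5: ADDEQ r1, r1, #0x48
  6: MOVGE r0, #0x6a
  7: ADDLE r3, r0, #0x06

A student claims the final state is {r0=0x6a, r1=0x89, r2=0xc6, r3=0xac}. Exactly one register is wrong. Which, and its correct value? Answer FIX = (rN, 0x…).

0: ✓ CMP  NZCV=1010
1: · SUBPL
2: · MOVVS
3: ✓ MOVHI  r1←0x25
4: ✓ CMP  NZCV=1001
5: · ADDEQ
6: ✓ MOVGE  r0←0x6a
7: · ADDLE

FIX = (r1, 0x25)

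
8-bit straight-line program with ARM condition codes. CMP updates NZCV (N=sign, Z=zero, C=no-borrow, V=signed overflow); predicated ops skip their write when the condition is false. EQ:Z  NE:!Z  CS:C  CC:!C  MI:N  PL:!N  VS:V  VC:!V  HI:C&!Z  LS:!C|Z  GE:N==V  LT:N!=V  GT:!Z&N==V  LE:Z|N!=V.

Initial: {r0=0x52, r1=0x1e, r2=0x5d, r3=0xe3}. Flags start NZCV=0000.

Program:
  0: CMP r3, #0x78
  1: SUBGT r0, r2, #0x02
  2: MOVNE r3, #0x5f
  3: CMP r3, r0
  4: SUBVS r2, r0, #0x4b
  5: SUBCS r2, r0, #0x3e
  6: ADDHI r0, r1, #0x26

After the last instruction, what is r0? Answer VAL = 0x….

VAL = 0x44

[0] flags=0011 → (cmp)
[1] flags=0011 GT?F → skip
[2] flags=0011 NE?T → r3=0x5f
[3] flags=0010 → (cmp)
[4] flags=0010 VS?F → skip
[5] flags=0010 CS?T → r2=0x14
[6] flags=0010 HI?T → r0=0x44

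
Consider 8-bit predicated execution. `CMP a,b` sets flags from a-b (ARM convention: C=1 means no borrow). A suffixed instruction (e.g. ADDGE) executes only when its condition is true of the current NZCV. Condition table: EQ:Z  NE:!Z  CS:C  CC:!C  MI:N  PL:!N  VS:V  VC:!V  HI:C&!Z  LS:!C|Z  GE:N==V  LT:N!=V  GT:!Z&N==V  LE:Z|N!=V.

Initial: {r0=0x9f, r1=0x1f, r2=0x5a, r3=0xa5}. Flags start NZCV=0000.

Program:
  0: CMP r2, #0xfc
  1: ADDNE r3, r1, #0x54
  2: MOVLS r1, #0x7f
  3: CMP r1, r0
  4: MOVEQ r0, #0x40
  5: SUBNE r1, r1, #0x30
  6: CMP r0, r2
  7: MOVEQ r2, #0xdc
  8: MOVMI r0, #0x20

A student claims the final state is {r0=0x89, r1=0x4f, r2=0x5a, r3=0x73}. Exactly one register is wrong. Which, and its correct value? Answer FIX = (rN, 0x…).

0: ✓ CMP  NZCV=0000
1: ✓ ADDNE  r3←0x73
2: ✓ MOVLS  r1←0x7f
3: ✓ CMP  NZCV=1001
4: · MOVEQ
5: ✓ SUBNE  r1←0x4f
6: ✓ CMP  NZCV=0011
7: · MOVEQ
8: · MOVMI

FIX = (r0, 0x9f)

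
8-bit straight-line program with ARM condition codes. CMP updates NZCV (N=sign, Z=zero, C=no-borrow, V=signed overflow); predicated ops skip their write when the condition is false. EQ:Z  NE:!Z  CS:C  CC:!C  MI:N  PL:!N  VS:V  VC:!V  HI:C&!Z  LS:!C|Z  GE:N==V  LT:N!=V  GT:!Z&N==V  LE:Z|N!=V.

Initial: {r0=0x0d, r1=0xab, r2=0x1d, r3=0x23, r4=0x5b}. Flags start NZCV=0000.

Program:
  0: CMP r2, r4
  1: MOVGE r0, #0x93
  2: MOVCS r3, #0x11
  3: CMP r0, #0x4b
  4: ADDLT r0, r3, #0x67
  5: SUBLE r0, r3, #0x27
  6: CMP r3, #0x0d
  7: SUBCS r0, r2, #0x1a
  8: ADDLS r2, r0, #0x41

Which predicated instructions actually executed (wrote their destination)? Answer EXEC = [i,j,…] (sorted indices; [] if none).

EXEC = [4,5,7]

0: ✓ CMP  NZCV=1000
1: · MOVGE
2: · MOVCS
3: ✓ CMP  NZCV=1000
4: ✓ ADDLT  r0←0x8a
5: ✓ SUBLE  r0←0xfc
6: ✓ CMP  NZCV=0010
7: ✓ SUBCS  r0←0x03
8: · ADDLS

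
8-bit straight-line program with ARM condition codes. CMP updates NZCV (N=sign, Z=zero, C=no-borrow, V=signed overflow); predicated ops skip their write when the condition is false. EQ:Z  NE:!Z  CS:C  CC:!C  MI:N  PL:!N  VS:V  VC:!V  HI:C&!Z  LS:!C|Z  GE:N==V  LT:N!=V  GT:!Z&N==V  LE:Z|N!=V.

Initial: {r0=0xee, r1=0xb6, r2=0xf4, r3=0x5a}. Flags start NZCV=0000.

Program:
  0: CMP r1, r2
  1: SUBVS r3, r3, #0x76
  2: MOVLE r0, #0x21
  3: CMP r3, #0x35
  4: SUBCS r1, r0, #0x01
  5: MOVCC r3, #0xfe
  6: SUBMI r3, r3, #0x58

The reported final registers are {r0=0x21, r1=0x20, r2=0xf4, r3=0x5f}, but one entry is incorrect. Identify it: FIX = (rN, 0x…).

[0] flags=1000 → (cmp)
[1] flags=1000 VS?F → skip
[2] flags=1000 LE?T → r0=0x21
[3] flags=0010 → (cmp)
[4] flags=0010 CS?T → r1=0x20
[5] flags=0010 CC?F → skip
[6] flags=0010 MI?F → skip

FIX = (r3, 0x5a)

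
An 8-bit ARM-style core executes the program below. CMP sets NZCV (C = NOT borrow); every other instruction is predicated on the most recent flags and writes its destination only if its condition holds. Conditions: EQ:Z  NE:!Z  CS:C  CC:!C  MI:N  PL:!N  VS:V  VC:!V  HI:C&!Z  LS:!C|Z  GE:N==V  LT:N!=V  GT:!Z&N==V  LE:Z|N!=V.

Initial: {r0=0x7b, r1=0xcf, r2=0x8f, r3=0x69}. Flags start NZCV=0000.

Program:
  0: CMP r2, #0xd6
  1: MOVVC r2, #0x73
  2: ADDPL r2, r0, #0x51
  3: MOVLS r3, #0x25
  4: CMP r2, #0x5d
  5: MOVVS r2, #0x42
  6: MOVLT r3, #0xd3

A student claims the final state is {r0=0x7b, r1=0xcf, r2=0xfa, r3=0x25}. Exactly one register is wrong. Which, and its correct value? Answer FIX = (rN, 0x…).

0: ✓ CMP  NZCV=1000
1: ✓ MOVVC  r2←0x73
2: · ADDPL
3: ✓ MOVLS  r3←0x25
4: ✓ CMP  NZCV=0010
5: · MOVVS
6: · MOVLT

FIX = (r2, 0x73)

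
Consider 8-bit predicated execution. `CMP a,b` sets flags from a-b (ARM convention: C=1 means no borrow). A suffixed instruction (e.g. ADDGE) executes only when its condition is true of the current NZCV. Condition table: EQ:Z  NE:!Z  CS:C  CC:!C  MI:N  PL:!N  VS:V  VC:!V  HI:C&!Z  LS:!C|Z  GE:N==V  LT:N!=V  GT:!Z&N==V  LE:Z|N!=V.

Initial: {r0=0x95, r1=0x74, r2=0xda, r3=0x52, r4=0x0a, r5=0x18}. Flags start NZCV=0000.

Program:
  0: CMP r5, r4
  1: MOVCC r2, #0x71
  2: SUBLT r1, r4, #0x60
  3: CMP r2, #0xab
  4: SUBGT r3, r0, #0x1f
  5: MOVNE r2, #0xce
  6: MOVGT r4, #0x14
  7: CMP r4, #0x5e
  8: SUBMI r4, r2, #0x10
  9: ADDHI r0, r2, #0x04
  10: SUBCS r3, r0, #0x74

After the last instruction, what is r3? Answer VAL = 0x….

0: ✓ CMP  NZCV=0010
1: · MOVCC
2: · SUBLT
3: ✓ CMP  NZCV=0010
4: ✓ SUBGT  r3←0x76
5: ✓ MOVNE  r2←0xce
6: ✓ MOVGT  r4←0x14
7: ✓ CMP  NZCV=1000
8: ✓ SUBMI  r4←0xbe
9: · ADDHI
10: · SUBCS

VAL = 0x76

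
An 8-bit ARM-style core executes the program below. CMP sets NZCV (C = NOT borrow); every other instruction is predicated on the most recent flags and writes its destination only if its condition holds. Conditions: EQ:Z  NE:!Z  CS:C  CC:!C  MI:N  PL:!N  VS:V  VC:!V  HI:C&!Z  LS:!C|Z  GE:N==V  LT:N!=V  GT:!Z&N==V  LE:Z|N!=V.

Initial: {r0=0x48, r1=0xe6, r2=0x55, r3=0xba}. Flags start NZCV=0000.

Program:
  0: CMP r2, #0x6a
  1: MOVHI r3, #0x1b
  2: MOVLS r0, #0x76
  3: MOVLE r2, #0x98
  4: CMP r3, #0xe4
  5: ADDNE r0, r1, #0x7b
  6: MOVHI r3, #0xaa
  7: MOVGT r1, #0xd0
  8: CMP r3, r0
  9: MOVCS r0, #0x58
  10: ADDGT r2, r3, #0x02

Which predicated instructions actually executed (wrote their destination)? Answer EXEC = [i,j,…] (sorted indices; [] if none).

[0] flags=1000 → (cmp)
[1] flags=1000 HI?F → skip
[2] flags=1000 LS?T → r0=0x76
[3] flags=1000 LE?T → r2=0x98
[4] flags=1000 → (cmp)
[5] flags=1000 NE?T → r0=0x61
[6] flags=1000 HI?F → skip
[7] flags=1000 GT?F → skip
[8] flags=0011 → (cmp)
[9] flags=0011 CS?T → r0=0x58
[10] flags=0011 GT?F → skip

EXEC = [2,3,5,9]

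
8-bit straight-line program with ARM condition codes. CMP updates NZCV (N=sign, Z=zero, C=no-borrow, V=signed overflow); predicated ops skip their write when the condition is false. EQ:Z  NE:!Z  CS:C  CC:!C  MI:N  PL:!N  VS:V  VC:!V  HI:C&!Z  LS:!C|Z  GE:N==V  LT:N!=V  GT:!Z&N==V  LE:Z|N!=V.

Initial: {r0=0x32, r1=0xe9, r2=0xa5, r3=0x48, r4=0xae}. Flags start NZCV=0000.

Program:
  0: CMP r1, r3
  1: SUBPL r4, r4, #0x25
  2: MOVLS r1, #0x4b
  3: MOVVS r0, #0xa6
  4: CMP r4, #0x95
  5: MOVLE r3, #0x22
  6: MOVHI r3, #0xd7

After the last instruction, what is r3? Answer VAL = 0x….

0: ✓ CMP  NZCV=1010
1: · SUBPL
2: · MOVLS
3: · MOVVS
4: ✓ CMP  NZCV=0010
5: · MOVLE
6: ✓ MOVHI  r3←0xd7

VAL = 0xd7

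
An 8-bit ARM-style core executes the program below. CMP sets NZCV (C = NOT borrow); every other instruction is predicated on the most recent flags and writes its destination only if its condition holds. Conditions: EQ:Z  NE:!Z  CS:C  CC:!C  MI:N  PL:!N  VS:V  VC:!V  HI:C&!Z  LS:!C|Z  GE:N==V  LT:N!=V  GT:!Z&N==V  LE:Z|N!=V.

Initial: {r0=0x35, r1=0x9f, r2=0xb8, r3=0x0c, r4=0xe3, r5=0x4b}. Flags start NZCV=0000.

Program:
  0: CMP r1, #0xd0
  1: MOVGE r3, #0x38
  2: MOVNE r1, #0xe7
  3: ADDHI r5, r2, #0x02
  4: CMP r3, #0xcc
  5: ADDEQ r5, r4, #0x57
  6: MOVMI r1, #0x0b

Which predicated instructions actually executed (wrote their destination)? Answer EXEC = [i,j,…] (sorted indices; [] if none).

EXEC = [2]

[0] flags=1000 → (cmp)
[1] flags=1000 GE?F → skip
[2] flags=1000 NE?T → r1=0xe7
[3] flags=1000 HI?F → skip
[4] flags=0000 → (cmp)
[5] flags=0000 EQ?F → skip
[6] flags=0000 MI?F → skip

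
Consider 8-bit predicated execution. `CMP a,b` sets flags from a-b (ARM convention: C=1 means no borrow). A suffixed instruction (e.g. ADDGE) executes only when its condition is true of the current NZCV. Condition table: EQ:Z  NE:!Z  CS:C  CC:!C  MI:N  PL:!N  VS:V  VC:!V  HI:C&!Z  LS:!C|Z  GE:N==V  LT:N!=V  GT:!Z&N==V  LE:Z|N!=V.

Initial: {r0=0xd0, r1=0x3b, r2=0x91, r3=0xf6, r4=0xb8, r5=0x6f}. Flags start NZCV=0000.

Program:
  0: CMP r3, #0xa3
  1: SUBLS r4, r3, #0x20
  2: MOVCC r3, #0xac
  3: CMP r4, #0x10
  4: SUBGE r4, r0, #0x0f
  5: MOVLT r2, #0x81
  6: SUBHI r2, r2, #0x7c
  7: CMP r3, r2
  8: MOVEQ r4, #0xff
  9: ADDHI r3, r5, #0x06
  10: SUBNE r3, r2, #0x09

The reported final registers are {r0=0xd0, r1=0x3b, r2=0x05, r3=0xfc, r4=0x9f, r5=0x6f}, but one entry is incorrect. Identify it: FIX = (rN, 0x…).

FIX = (r4, 0xb8)

0: ✓ CMP  NZCV=0010
1: · SUBLS
2: · MOVCC
3: ✓ CMP  NZCV=1010
4: · SUBGE
5: ✓ MOVLT  r2←0x81
6: ✓ SUBHI  r2←0x05
7: ✓ CMP  NZCV=1010
8: · MOVEQ
9: ✓ ADDHI  r3←0x75
10: ✓ SUBNE  r3←0xfc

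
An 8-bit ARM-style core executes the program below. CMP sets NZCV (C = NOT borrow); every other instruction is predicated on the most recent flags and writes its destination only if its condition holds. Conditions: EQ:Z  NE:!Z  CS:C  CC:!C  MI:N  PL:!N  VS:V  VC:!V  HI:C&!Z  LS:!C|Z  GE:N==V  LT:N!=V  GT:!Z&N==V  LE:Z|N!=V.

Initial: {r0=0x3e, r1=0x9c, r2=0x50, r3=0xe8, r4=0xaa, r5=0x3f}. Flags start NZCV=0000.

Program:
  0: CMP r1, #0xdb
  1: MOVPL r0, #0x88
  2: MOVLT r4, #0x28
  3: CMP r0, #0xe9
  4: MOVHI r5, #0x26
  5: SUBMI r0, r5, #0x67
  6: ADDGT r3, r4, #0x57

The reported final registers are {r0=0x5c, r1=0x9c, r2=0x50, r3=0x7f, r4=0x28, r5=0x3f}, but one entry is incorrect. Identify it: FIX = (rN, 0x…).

FIX = (r0, 0x3e)

0: ✓ CMP  NZCV=1000
1: · MOVPL
2: ✓ MOVLT  r4←0x28
3: ✓ CMP  NZCV=0000
4: · MOVHI
5: · SUBMI
6: ✓ ADDGT  r3←0x7f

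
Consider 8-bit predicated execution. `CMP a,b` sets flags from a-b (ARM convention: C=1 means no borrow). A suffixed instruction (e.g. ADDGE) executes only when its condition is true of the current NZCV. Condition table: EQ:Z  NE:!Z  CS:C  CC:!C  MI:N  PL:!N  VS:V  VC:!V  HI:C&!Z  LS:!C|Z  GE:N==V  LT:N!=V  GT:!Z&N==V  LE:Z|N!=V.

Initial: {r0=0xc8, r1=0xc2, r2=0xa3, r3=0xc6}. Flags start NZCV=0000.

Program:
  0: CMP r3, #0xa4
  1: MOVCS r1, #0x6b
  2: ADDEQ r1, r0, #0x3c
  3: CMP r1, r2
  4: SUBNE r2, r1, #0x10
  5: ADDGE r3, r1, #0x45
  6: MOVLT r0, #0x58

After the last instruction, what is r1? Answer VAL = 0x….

0: ✓ CMP  NZCV=0010
1: ✓ MOVCS  r1←0x6b
2: · ADDEQ
3: ✓ CMP  NZCV=1001
4: ✓ SUBNE  r2←0x5b
5: ✓ ADDGE  r3←0xb0
6: · MOVLT

VAL = 0x6b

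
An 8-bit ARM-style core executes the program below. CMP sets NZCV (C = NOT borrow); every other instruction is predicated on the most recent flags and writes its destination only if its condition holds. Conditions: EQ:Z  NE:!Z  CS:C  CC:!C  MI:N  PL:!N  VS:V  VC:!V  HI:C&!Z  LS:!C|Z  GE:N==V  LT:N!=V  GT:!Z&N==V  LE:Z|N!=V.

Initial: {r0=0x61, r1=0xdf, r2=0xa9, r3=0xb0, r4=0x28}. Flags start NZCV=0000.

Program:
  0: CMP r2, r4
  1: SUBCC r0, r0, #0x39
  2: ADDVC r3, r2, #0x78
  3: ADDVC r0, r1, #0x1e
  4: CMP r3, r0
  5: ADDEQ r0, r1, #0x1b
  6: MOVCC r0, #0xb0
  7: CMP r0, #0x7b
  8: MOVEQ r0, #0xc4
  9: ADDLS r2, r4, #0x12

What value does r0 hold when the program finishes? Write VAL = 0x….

0: ✓ CMP  NZCV=1010
1: · SUBCC
2: ✓ ADDVC  r3←0x21
3: ✓ ADDVC  r0←0xfd
4: ✓ CMP  NZCV=0000
5: · ADDEQ
6: ✓ MOVCC  r0←0xb0
7: ✓ CMP  NZCV=0011
8: · MOVEQ
9: · ADDLS

VAL = 0xb0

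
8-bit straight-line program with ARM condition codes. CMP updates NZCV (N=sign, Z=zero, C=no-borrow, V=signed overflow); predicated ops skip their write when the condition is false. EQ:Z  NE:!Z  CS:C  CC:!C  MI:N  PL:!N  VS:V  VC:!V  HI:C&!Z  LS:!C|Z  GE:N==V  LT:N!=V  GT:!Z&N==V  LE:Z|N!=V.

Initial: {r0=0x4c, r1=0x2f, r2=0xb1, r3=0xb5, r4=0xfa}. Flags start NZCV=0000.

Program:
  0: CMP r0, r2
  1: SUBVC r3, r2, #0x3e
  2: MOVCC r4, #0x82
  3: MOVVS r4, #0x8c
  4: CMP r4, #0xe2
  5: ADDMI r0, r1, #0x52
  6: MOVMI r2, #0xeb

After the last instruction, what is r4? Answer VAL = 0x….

VAL = 0x8c

[0] flags=1001 → (cmp)
[1] flags=1001 VC?F → skip
[2] flags=1001 CC?T → r4=0x82
[3] flags=1001 VS?T → r4=0x8c
[4] flags=1000 → (cmp)
[5] flags=1000 MI?T → r0=0x81
[6] flags=1000 MI?T → r2=0xeb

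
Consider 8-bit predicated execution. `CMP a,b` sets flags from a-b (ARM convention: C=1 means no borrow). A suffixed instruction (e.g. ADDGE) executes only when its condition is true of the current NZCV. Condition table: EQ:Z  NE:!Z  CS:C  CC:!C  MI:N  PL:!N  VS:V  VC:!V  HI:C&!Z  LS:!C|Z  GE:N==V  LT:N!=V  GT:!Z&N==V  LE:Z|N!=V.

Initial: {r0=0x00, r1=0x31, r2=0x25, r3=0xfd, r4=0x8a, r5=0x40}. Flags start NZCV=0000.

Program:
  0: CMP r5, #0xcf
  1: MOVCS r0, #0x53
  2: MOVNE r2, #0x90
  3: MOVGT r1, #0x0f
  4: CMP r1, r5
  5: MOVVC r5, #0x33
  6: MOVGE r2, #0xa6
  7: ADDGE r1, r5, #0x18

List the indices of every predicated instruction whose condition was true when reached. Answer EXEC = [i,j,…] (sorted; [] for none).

EXEC = [2,3,5]

[0] flags=0000 → (cmp)
[1] flags=0000 CS?F → skip
[2] flags=0000 NE?T → r2=0x90
[3] flags=0000 GT?T → r1=0x0f
[4] flags=1000 → (cmp)
[5] flags=1000 VC?T → r5=0x33
[6] flags=1000 GE?F → skip
[7] flags=1000 GE?F → skip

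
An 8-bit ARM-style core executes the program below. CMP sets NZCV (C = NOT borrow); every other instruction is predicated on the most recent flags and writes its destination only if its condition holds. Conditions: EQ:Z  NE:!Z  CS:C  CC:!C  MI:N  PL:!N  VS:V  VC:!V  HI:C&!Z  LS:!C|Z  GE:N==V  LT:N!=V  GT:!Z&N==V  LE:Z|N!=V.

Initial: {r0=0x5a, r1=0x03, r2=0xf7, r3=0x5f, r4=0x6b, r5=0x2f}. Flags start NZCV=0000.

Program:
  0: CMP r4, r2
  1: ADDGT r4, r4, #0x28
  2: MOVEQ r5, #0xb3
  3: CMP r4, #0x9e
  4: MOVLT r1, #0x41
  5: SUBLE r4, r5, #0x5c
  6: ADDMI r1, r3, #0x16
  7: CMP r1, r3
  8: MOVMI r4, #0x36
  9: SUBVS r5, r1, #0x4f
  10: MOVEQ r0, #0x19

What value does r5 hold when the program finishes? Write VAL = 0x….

0: ✓ CMP  NZCV=0000
1: ✓ ADDGT  r4←0x93
2: · MOVEQ
3: ✓ CMP  NZCV=1000
4: ✓ MOVLT  r1←0x41
5: ✓ SUBLE  r4←0xd3
6: ✓ ADDMI  r1←0x75
7: ✓ CMP  NZCV=0010
8: · MOVMI
9: · SUBVS
10: · MOVEQ

VAL = 0x2f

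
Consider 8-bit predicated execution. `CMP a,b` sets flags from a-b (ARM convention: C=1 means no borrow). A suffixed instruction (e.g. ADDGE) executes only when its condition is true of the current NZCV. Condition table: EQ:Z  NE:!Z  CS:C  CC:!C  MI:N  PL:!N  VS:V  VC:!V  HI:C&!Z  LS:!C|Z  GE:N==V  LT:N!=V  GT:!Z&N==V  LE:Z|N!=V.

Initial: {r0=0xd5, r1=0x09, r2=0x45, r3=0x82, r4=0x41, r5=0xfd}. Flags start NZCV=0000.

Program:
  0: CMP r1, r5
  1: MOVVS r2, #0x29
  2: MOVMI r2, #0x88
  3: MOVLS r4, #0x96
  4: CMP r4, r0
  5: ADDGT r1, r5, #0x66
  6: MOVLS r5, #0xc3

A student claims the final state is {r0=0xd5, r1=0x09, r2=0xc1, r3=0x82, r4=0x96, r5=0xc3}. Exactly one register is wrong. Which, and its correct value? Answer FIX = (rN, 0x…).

0: ✓ CMP  NZCV=0000
1: · MOVVS
2: · MOVMI
3: ✓ MOVLS  r4←0x96
4: ✓ CMP  NZCV=1000
5: · ADDGT
6: ✓ MOVLS  r5←0xc3

FIX = (r2, 0x45)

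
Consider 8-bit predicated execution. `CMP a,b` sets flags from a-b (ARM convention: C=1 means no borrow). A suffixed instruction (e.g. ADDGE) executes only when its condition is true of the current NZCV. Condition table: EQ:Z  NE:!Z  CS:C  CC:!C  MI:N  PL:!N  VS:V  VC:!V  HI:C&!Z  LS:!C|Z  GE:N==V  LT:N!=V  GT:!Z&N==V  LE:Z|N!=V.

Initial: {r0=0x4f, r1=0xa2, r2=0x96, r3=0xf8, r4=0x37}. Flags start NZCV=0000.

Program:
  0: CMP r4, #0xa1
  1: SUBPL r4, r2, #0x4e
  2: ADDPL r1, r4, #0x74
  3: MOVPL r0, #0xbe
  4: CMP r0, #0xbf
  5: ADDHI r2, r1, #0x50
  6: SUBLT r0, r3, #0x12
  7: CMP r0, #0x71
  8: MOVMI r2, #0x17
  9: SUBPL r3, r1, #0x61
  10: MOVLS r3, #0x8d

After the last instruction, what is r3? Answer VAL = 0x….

[0] flags=1001 → (cmp)
[1] flags=1001 PL?F → skip
[2] flags=1001 PL?F → skip
[3] flags=1001 PL?F → skip
[4] flags=1001 → (cmp)
[5] flags=1001 HI?F → skip
[6] flags=1001 LT?F → skip
[7] flags=1000 → (cmp)
[8] flags=1000 MI?T → r2=0x17
[9] flags=1000 PL?F → skip
[10] flags=1000 LS?T → r3=0x8d

VAL = 0x8d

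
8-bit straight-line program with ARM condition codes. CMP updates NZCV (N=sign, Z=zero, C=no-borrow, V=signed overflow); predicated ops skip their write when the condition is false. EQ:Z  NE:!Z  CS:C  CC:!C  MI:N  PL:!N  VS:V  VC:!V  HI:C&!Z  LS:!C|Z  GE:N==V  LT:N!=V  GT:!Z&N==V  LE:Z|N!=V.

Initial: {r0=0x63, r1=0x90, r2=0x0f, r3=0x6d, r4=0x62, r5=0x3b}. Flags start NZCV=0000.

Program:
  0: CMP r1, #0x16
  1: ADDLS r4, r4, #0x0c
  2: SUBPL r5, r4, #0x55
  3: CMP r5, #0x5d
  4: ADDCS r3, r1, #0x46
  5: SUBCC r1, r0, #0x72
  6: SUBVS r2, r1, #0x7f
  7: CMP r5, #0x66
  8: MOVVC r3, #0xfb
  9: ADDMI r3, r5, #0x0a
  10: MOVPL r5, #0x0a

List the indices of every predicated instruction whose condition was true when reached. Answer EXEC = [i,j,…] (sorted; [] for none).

EXEC = [2,5,8,9]

[0] flags=0011 → (cmp)
[1] flags=0011 LS?F → skip
[2] flags=0011 PL?T → r5=0x0d
[3] flags=1000 → (cmp)
[4] flags=1000 CS?F → skip
[5] flags=1000 CC?T → r1=0xf1
[6] flags=1000 VS?F → skip
[7] flags=1000 → (cmp)
[8] flags=1000 VC?T → r3=0xfb
[9] flags=1000 MI?T → r3=0x17
[10] flags=1000 PL?F → skip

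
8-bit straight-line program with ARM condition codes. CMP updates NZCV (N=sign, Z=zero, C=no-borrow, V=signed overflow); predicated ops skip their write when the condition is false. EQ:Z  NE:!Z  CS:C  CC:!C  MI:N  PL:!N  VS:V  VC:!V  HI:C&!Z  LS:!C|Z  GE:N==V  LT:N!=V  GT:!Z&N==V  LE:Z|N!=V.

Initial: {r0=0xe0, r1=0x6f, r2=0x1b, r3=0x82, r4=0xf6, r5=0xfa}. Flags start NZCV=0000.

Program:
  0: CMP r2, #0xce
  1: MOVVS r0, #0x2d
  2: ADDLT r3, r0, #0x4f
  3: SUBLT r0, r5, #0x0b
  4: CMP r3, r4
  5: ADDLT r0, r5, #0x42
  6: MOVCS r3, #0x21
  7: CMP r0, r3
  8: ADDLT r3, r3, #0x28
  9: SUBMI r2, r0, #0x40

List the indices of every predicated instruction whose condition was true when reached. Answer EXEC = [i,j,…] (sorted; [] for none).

EXEC = [5,9]

[0] flags=0000 → (cmp)
[1] flags=0000 VS?F → skip
[2] flags=0000 LT?F → skip
[3] flags=0000 LT?F → skip
[4] flags=1000 → (cmp)
[5] flags=1000 LT?T → r0=0x3c
[6] flags=1000 CS?F → skip
[7] flags=1001 → (cmp)
[8] flags=1001 LT?F → skip
[9] flags=1001 MI?T → r2=0xfc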